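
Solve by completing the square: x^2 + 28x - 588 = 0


Start: x^2 + 28x - 588 = 0
Move constant: x^2 + 28x = 588
Half of 28 is 14, squared is 196
Add 196 to both sides: x^2 + 28x + 196 = 784
(x + 14)^2 = 784
x + 14 = ±28
x = -14 + 28 = 14 or x = -14 - 28 = -42

x = -42, x = 14


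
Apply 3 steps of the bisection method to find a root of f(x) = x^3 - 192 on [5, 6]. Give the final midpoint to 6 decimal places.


f(x) = x^3 - 192
f(5) = -67 < 0
f(6) = 24 > 0

Step 1: midpoint = (5.000000 + 6.000000)/2 = 5.500000
  f(5.500000) = -25.625000
  f(mid) < 0, so root is in [5.500000, 6.000000]

Step 2: midpoint = (5.500000 + 6.000000)/2 = 5.750000
  f(5.750000) = -1.890625
  f(mid) < 0, so root is in [5.750000, 6.000000]

Step 3: midpoint = (5.750000 + 6.000000)/2 = 5.875000
  f(5.875000) = 10.779297
  f(mid) > 0, so root is in [5.750000, 5.875000]

midpoint = 5.875000


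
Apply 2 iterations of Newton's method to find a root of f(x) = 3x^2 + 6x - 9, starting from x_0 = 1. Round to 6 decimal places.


Newton's method: x_(n+1) = x_n - f(x_n)/f'(x_n)
f(x) = 3x^2 + 6x - 9
f'(x) = 6x + 6

Iteration 1:
  f(1.000000) = 0.000000
  f'(1.000000) = 12.000000
  x_1 = 1.000000 - (0.000000)/(12.000000) = 1.000000

Iteration 2:
  f(1.000000) = 0.000000
  f'(1.000000) = 12.000000
  x_2 = 1.000000 - (0.000000)/(12.000000) = 1.000000

x_2 = 1.000000


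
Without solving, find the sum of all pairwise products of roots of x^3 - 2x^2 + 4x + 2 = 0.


By Vieta's formulas for x^3 + bx^2 + cx + d = 0:
  r1 + r2 + r3 = -b/a = 2
  r1*r2 + r1*r3 + r2*r3 = c/a = 4
  r1*r2*r3 = -d/a = -2


Sum of pairwise products = 4


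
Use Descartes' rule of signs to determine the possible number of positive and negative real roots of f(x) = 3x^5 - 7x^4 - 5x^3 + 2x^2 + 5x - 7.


Descartes' rule of signs:

For positive roots, count sign changes in f(x) = 3x^5 - 7x^4 - 5x^3 + 2x^2 + 5x - 7:
Signs of coefficients: +, -, -, +, +, -
Number of sign changes: 3
Possible positive real roots: 3, 1

For negative roots, examine f(-x) = -3x^5 - 7x^4 + 5x^3 + 2x^2 - 5x - 7:
Signs of coefficients: -, -, +, +, -, -
Number of sign changes: 2
Possible negative real roots: 2, 0

Positive roots: 3 or 1; Negative roots: 2 or 0


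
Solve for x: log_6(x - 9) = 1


Convert to exponential form: x - 9 = 6^1 = 6
x = 6 + 9 = 15
Check: log_6(15 - 9) = log_6(6) = log_6(6) = 1 ✓

x = 15


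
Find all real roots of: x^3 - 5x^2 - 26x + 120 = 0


Let p(x) = x^3 - 5x^2 - 26x + 120. By the rational root theorem (leading coefficient 1), any rational root is an integer divisor of 120: try ±1, ±2, ... in turn.
Test x = 1: value = 90 ≠ 0.
Test x = -1: value = 140 ≠ 0.
Test x = 2: value = 56 ≠ 0.
Test x = -2: value = 144 ≠ 0.
Test x = 3: value = 24 ≠ 0.
Test x = -3: value = 126 ≠ 0.
Test x = 4: value = 0 ✓, so (x - 4) is a factor.
Synthetic division by (x - 4): bring down 1; 1(4) - 5 = -1; (-1)(4) - 26 = -30; (-30)(4) + 120 = 0 → quotient x^2 - x - 30, remainder 0.
Solve the quadratic x^2 - x - 30 = 0: discriminant = (-1)^2 - 4(1)(-30) = 1 + 120 = 121.
sqrt(121) = 11, so x = (1 ± 11)/2: x = 6 or x = -5.

x = -5, x = 4, x = 6


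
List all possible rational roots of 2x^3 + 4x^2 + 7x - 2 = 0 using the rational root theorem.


Rational root theorem: possible roots are ±p/q where:
  p divides the constant term (-2): p ∈ {1, 2}
  q divides the leading coefficient (2): q ∈ {1, 2}

All possible rational roots: -2, -1, -1/2, 1/2, 1, 2

-2, -1, -1/2, 1/2, 1, 2


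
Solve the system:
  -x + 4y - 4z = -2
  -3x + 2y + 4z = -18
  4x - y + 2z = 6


Using Cramer's rule. Expand each determinant along the first row.
D  = (-1)*[2*2 - 4*(-1)] - 4*[(-3)*2 - 4*4] + (-4)*[(-3)*(-1) - 2*4]
  = (-1)*(8) - 4*(-22) + (-4)*(-5) = 100
Dx = (-2)*[2*2 - 4*(-1)] - 4*[(-18)*2 - 4*6] + (-4)*[(-18)*(-1) - 2*6]
  = (-2)*(8) - 4*(-60) + (-4)*(6) = 200
Dy = (-1)*[(-18)*2 - 4*6] - (-2)*[(-3)*2 - 4*4] + (-4)*[(-3)*6 - (-18)*4]
  = (-1)*(-60) - (-2)*(-22) + (-4)*(54) = -200
Dz = (-1)*[2*6 - (-18)*(-1)] - 4*[(-3)*6 - (-18)*4] + (-2)*[(-3)*(-1) - 2*4]
  = (-1)*(-6) - 4*(54) + (-2)*(-5) = -200
x = Dx/D = 200/100 = 2, y = Dy/D = -200/100 = -2, z = Dz/D = -200/100 = -2
Check eq1: (-1)(2) + (4)(-2) + (-4)(-2) = -2 = -2 ✓
Check eq2: (-3)(2) + (2)(-2) + (4)(-2) = -18 = -18 ✓
Check eq3: (4)(2) + (-1)(-2) + (2)(-2) = 6 = 6 ✓

x = 2, y = -2, z = -2


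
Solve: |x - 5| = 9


An absolute value equation |expr| = 9 gives two cases:
Case 1: x - 5 = 9
  x = 14, so x = 14
Case 2: x - 5 = -9
  x = -4, so x = -4

x = -4, x = 14


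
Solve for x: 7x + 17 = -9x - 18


Starting with: 7x + 17 = -9x - 18
Move all x terms to left: (7 + 9)x = -18 - 17
Simplify: 16x = -35
Divide both sides by 16: x = -35/16

x = -35/16


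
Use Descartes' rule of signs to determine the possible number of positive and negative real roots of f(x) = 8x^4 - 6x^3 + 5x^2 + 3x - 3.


Descartes' rule of signs:

For positive roots, count sign changes in f(x) = 8x^4 - 6x^3 + 5x^2 + 3x - 3:
Signs of coefficients: +, -, +, +, -
Number of sign changes: 3
Possible positive real roots: 3, 1

For negative roots, examine f(-x) = 8x^4 + 6x^3 + 5x^2 - 3x - 3:
Signs of coefficients: +, +, +, -, -
Number of sign changes: 1
Possible negative real roots: 1

Positive roots: 3 or 1; Negative roots: 1


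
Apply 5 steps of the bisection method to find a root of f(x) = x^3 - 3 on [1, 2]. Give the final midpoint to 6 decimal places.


f(x) = x^3 - 3
f(1) = -2 < 0
f(2) = 5 > 0

Step 1: midpoint = (1.000000 + 2.000000)/2 = 1.500000
  f(1.500000) = 0.375000
  f(mid) > 0, so root is in [1.000000, 1.500000]

Step 2: midpoint = (1.000000 + 1.500000)/2 = 1.250000
  f(1.250000) = -1.046875
  f(mid) < 0, so root is in [1.250000, 1.500000]

Step 3: midpoint = (1.250000 + 1.500000)/2 = 1.375000
  f(1.375000) = -0.400391
  f(mid) < 0, so root is in [1.375000, 1.500000]

Step 4: midpoint = (1.375000 + 1.500000)/2 = 1.437500
  f(1.437500) = -0.029541
  f(mid) < 0, so root is in [1.437500, 1.500000]

Step 5: midpoint = (1.437500 + 1.500000)/2 = 1.468750
  f(1.468750) = 0.168427
  f(mid) > 0, so root is in [1.437500, 1.468750]

midpoint = 1.468750


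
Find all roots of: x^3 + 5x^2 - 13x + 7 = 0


Let p(x) = x^3 + 5x^2 - 13x + 7. By the rational root theorem (leading coefficient 1), any rational root is an integer divisor of 7: try ±1, ±2, ... in turn.
Test x = 1: value = 0 ✓, so (x - 1) is a factor.
Synthetic division by (x - 1): bring down 1; 1(1) + 5 = 6; 6(1) - 13 = -7; (-7)(1) + 7 = 0 → quotient x^2 + 6x - 7, remainder 0.
Solve the quadratic x^2 + 6x - 7 = 0: discriminant = 6^2 - 4(1)(-7) = 36 + 28 = 64.
sqrt(64) = 8, so x = (-6 ± 8)/2: x = 1 or x = -7.
Collecting all roots found:

x = -7, x = 1 (multiplicity 2)


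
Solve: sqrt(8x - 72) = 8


Square both sides: 8x - 72 = 8^2 = 64
8x = 64 + 72 = 136
x = 17
Check: sqrt(8*17 - 72) = sqrt(64) = 8 ✓

x = 17


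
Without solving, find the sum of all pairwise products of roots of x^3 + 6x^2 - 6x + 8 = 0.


By Vieta's formulas for x^3 + bx^2 + cx + d = 0:
  r1 + r2 + r3 = -b/a = -6
  r1*r2 + r1*r3 + r2*r3 = c/a = -6
  r1*r2*r3 = -d/a = -8


Sum of pairwise products = -6


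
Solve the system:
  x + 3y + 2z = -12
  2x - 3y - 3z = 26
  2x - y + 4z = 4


Using Cramer's rule. Expand each determinant along the first row.
D  = 1*[(-3)*4 - (-3)*(-1)] - 3*[2*4 - (-3)*2] + 2*[2*(-1) - (-3)*2]
  = 1*(-15) - 3*(14) + 2*(4) = -49
Dx = (-12)*[(-3)*4 - (-3)*(-1)] - 3*[26*4 - (-3)*4] + 2*[26*(-1) - (-3)*4]
  = (-12)*(-15) - 3*(116) + 2*(-14) = -196
Dy = 1*[26*4 - (-3)*4] - (-12)*[2*4 - (-3)*2] + 2*[2*4 - 26*2]
  = 1*(116) - (-12)*(14) + 2*(-44) = 196
Dz = 1*[(-3)*4 - 26*(-1)] - 3*[2*4 - 26*2] + (-12)*[2*(-1) - (-3)*2]
  = 1*(14) - 3*(-44) + (-12)*(4) = 98
x = Dx/D = -196/-49 = 4, y = Dy/D = 196/-49 = -4, z = Dz/D = 98/-49 = -2
Check eq1: (1)(4) + (3)(-4) + (2)(-2) = -12 = -12 ✓
Check eq2: (2)(4) + (-3)(-4) + (-3)(-2) = 26 = 26 ✓
Check eq3: (2)(4) + (-1)(-4) + (4)(-2) = 4 = 4 ✓

x = 4, y = -4, z = -2


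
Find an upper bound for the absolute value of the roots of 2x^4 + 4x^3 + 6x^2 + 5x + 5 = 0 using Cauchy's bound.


Cauchy's bound: all roots r satisfy |r| <= 1 + max(|a_i/a_n|) for i = 0,...,n-1
where a_n is the leading coefficient.

Coefficients: [2, 4, 6, 5, 5]
Leading coefficient a_n = 2
Ratios |a_i/a_n|: 2, 3, 5/2, 5/2
Maximum ratio: 3
Cauchy's bound: |r| <= 1 + 3 = 4

Upper bound = 4


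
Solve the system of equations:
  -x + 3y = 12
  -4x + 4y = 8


Using Cramer's rule:
Determinant D = (-1)(4) - (-4)(3) = -4 + 12 = 8
Dx = (12)(4) - (8)(3) = 48 - 24 = 24
Dy = (-1)(8) - (-4)(12) = -8 + 48 = 40
x = Dx/D = 24/8 = 3
y = Dy/D = 40/8 = 5

x = 3, y = 5


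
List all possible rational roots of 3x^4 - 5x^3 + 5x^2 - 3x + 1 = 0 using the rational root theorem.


Rational root theorem: possible roots are ±p/q where:
  p divides the constant term (1): p ∈ {1}
  q divides the leading coefficient (3): q ∈ {1, 3}

All possible rational roots: -1, -1/3, 1/3, 1

-1, -1/3, 1/3, 1


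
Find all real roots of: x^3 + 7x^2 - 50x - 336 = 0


Let p(x) = x^3 + 7x^2 - 50x - 336. By the rational root theorem (leading coefficient 1), any rational root is an integer divisor of 336: try ±1, ±2, ... in turn.
Test x = 1: value = -378 ≠ 0.
Test x = -1: value = -280 ≠ 0.
Test x = 2: value = -400 ≠ 0.
Test x = -2: value = -216 ≠ 0.
Test x = 3: value = -396 ≠ 0.
Test x = -3: value = -150 ≠ 0.
Test x = 4: value = -360 ≠ 0.
Test x = -4: value = -88 ≠ 0.
Test x = 6: value = -168 ≠ 0.
Test x = -6: value = 0 ✓, so (x + 6) is a factor.
Synthetic division by (x + 6): bring down 1; 1(-6) + 7 = 1; 1(-6) - 50 = -56; (-56)(-6) - 336 = 0 → quotient x^2 + x - 56, remainder 0.
Solve the quadratic x^2 + x - 56 = 0: discriminant = 1^2 - 4(1)(-56) = 1 + 224 = 225.
sqrt(225) = 15, so x = (-1 ± 15)/2: x = 7 or x = -8.

x = -8, x = -6, x = 7


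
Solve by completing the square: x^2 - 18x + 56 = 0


Start: x^2 - 18x + 56 = 0
Move constant: x^2 - 18x = -56
Half of -18 is -9, squared is 81
Add 81 to both sides: x^2 - 18x + 81 = 25
(x - 9)^2 = 25
x - 9 = ±5
x = 9 + 5 = 14 or x = 9 - 5 = 4

x = 4, x = 14


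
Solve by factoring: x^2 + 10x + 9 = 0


We need two numbers that multiply to 9 and add to 10.
Those numbers are 9 and 1 (since 9 * 1 = 9 and 9 + 1 = 10).
So x^2 + 10x + 9 = (x + 9)(x + 1) = 0
Setting each factor to zero: x = -9 or x = -1

x = -9, x = -1


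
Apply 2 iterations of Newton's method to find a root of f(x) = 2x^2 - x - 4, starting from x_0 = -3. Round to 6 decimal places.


Newton's method: x_(n+1) = x_n - f(x_n)/f'(x_n)
f(x) = 2x^2 - x - 4
f'(x) = 4x - 1

Iteration 1:
  f(-3.000000) = 17.000000
  f'(-3.000000) = -13.000000
  x_1 = -3.000000 - (17.000000)/(-13.000000) = -1.692308

Iteration 2:
  f(-1.692308) = 3.420118
  f'(-1.692308) = -7.769231
  x_2 = -1.692308 - (3.420118)/(-7.769231) = -1.252094

x_2 = -1.252094


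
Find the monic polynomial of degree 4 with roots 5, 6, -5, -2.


A monic polynomial with roots 5, 6, -5, -2 is:
p(x) = (x - 5)(x - 6)(x + 5)(x + 2)
After multiplying by (x - 5): x - 5
After multiplying by (x - 6): x^2 - 11x + 30
After multiplying by (x + 5): x^3 - 6x^2 - 25x + 150
After multiplying by (x + 2): x^4 - 4x^3 - 37x^2 + 100x + 300

x^4 - 4x^3 - 37x^2 + 100x + 300


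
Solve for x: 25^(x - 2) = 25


Express both sides with the same base.
25 = 25^1
Since the bases match, equate exponents: x - 2 = 1
So x = 1 - (-2) = 3

x = 3


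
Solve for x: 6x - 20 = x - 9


Starting with: 6x - 20 = x - 9
Move all x terms to left: (6 - 1)x = -9 + 20
Simplify: 5x = 11
Divide both sides by 5: x = 11/5

x = 11/5


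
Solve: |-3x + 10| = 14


An absolute value equation |expr| = 14 gives two cases:
Case 1: -3x + 10 = 14
  -3x = 4, so x = -4/3
Case 2: -3x + 10 = -14
  -3x = -24, so x = 8

x = -4/3, x = 8


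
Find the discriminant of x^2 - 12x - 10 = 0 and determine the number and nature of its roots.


For ax^2 + bx + c = 0, discriminant D = b^2 - 4ac
Here a = 1, b = -12, c = -10
D = (-12)^2 - 4(1)(-10) = 144 + 40 = 184

D = 184 > 0 but not a perfect square
The equation has 2 distinct real irrational roots.

Discriminant = 184, 2 distinct real irrational roots


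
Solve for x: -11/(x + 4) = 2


Multiply both sides by (x + 4): -11 = 2(x + 4)
Distribute: -11 = 2x + 8
2x = -11 - 8 = -19
x = -19/2

x = -19/2


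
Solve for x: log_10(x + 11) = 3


Convert to exponential form: x + 11 = 10^3 = 1000
x = 1000 - 11 = 989
Check: log_10(989 + 11) = log_10(1000) = log_10(1000) = 3 ✓

x = 989


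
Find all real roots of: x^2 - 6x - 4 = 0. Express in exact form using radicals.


Using the quadratic formula: x = (-b ± sqrt(b^2 - 4ac)) / (2a)
Here a = 1, b = -6, c = -4
Discriminant = b^2 - 4ac = (-6)^2 - 4(1)(-4) = 36 + 16 = 52
Since discriminant = 52 > 0, there are two real roots.
x = (6 ± 2*sqrt(13)) / 2
Simplifying: x = 3 ± sqrt(13)
Numerically: x ≈ 6.6056 or x ≈ -0.6056

x = 3 + sqrt(13) or x = 3 - sqrt(13)


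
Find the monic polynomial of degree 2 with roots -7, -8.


A monic polynomial with roots -7, -8 is:
p(x) = (x + 7)(x + 8)
After multiplying by (x + 7): x + 7
After multiplying by (x + 8): x^2 + 15x + 56

x^2 + 15x + 56


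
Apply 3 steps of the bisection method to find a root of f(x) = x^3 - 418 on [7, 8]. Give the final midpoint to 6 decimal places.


f(x) = x^3 - 418
f(7) = -75 < 0
f(8) = 94 > 0

Step 1: midpoint = (7.000000 + 8.000000)/2 = 7.500000
  f(7.500000) = 3.875000
  f(mid) > 0, so root is in [7.000000, 7.500000]

Step 2: midpoint = (7.000000 + 7.500000)/2 = 7.250000
  f(7.250000) = -36.921875
  f(mid) < 0, so root is in [7.250000, 7.500000]

Step 3: midpoint = (7.250000 + 7.500000)/2 = 7.375000
  f(7.375000) = -16.869141
  f(mid) < 0, so root is in [7.375000, 7.500000]

midpoint = 7.375000


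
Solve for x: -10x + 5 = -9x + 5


Starting with: -10x + 5 = -9x + 5
Move all x terms to left: (-10 + 9)x = 5 - 5
Simplify: -x = 0
Divide both sides by -1: x = 0

x = 0


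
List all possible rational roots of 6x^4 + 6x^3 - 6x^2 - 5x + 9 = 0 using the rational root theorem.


Rational root theorem: possible roots are ±p/q where:
  p divides the constant term (9): p ∈ {1, 3, 9}
  q divides the leading coefficient (6): q ∈ {1, 2, 3, 6}

All possible rational roots: -9, -9/2, -3, -3/2, -1, -1/2, -1/3, -1/6, 1/6, 1/3, 1/2, 1, 3/2, 3, 9/2, 9

-9, -9/2, -3, -3/2, -1, -1/2, -1/3, -1/6, 1/6, 1/3, 1/2, 1, 3/2, 3, 9/2, 9


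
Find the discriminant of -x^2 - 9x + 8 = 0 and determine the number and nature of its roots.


For ax^2 + bx + c = 0, discriminant D = b^2 - 4ac
Here a = -1, b = -9, c = 8
D = (-9)^2 - 4(-1)(8) = 81 + 32 = 113

D = 113 > 0 but not a perfect square
The equation has 2 distinct real irrational roots.

Discriminant = 113, 2 distinct real irrational roots


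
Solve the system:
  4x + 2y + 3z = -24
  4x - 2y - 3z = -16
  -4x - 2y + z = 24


Using Cramer's rule. Expand each determinant along the first row.
D  = 4*[(-2)*1 - (-3)*(-2)] - 2*[4*1 - (-3)*(-4)] + 3*[4*(-2) - (-2)*(-4)]
  = 4*(-8) - 2*(-8) + 3*(-16) = -64
Dx = (-24)*[(-2)*1 - (-3)*(-2)] - 2*[(-16)*1 - (-3)*24] + 3*[(-16)*(-2) - (-2)*24]
  = (-24)*(-8) - 2*(56) + 3*(80) = 320
Dy = 4*[(-16)*1 - (-3)*24] - (-24)*[4*1 - (-3)*(-4)] + 3*[4*24 - (-16)*(-4)]
  = 4*(56) - (-24)*(-8) + 3*(32) = 128
Dz = 4*[(-2)*24 - (-16)*(-2)] - 2*[4*24 - (-16)*(-4)] + (-24)*[4*(-2) - (-2)*(-4)]
  = 4*(-80) - 2*(32) + (-24)*(-16) = 0
x = Dx/D = 320/-64 = -5, y = Dy/D = 128/-64 = -2, z = Dz/D = 0/-64 = 0
Check eq1: (4)(-5) + (2)(-2) + (3)(0) = -24 = -24 ✓
Check eq2: (4)(-5) + (-2)(-2) + (-3)(0) = -16 = -16 ✓
Check eq3: (-4)(-5) + (-2)(-2) + (1)(0) = 24 = 24 ✓

x = -5, y = -2, z = 0


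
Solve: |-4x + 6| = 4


An absolute value equation |expr| = 4 gives two cases:
Case 1: -4x + 6 = 4
  -4x = -2, so x = 1/2
Case 2: -4x + 6 = -4
  -4x = -10, so x = 5/2

x = 1/2, x = 5/2


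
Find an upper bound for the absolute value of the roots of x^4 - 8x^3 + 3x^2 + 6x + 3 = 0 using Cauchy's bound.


Cauchy's bound: all roots r satisfy |r| <= 1 + max(|a_i/a_n|) for i = 0,...,n-1
where a_n is the leading coefficient.

Coefficients: [1, -8, 3, 6, 3]
Leading coefficient a_n = 1
Ratios |a_i/a_n|: 8, 3, 6, 3
Maximum ratio: 8
Cauchy's bound: |r| <= 1 + 8 = 9

Upper bound = 9


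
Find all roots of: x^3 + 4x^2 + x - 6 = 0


Let p(x) = x^3 + 4x^2 + x - 6. By the rational root theorem (leading coefficient 1), any rational root is an integer divisor of 6: try ±1, ±2, ... in turn.
Test x = 1: value = 0 ✓, so (x - 1) is a factor.
Synthetic division by (x - 1): bring down 1; 1(1) + 4 = 5; 5(1) + 1 = 6; 6(1) - 6 = 0 → quotient x^2 + 5x + 6, remainder 0.
Solve the quadratic x^2 + 5x + 6 = 0: discriminant = 5^2 - 4(1)(6) = 25 - 24 = 1.
sqrt(1) = 1, so x = (-5 ± 1)/2: x = -2 or x = -3.
Collecting all roots found:

x = -3, x = -2, x = 1


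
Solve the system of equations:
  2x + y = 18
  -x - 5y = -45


Using Cramer's rule:
Determinant D = (2)(-5) - (-1)(1) = -10 + 1 = -9
Dx = (18)(-5) - (-45)(1) = -90 + 45 = -45
Dy = (2)(-45) - (-1)(18) = -90 + 18 = -72
x = Dx/D = -45/-9 = 5
y = Dy/D = -72/-9 = 8

x = 5, y = 8


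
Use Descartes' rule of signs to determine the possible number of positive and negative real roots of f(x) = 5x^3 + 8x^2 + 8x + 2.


Descartes' rule of signs:

For positive roots, count sign changes in f(x) = 5x^3 + 8x^2 + 8x + 2:
Signs of coefficients: +, +, +, +
Number of sign changes: 0
Possible positive real roots: 0

For negative roots, examine f(-x) = -5x^3 + 8x^2 - 8x + 2:
Signs of coefficients: -, +, -, +
Number of sign changes: 3
Possible negative real roots: 3, 1

Positive roots: 0; Negative roots: 3 or 1


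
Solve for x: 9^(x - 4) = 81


Express both sides with the same base.
81 = 9^2
Since the bases match, equate exponents: x - 4 = 2
So x = 2 - (-4) = 6

x = 6


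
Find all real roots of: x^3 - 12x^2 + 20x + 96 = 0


Let p(x) = x^3 - 12x^2 + 20x + 96. By the rational root theorem (leading coefficient 1), any rational root is an integer divisor of 96: try ±1, ±2, ... in turn.
Test x = 1: value = 105 ≠ 0.
Test x = -1: value = 63 ≠ 0.
Test x = 2: value = 96 ≠ 0.
Test x = -2: value = 0 ✓, so (x + 2) is a factor.
Synthetic division by (x + 2): bring down 1; 1(-2) - 12 = -14; (-14)(-2) + 20 = 48; 48(-2) + 96 = 0 → quotient x^2 - 14x + 48, remainder 0.
Solve the quadratic x^2 - 14x + 48 = 0: discriminant = (-14)^2 - 4(1)(48) = 196 - 192 = 4.
sqrt(4) = 2, so x = (14 ± 2)/2: x = 8 or x = 6.

x = -2, x = 6, x = 8


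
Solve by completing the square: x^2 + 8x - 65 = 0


Start: x^2 + 8x - 65 = 0
Move constant: x^2 + 8x = 65
Half of 8 is 4, squared is 16
Add 16 to both sides: x^2 + 8x + 16 = 81
(x + 4)^2 = 81
x + 4 = ±9
x = -4 + 9 = 5 or x = -4 - 9 = -13

x = -13, x = 5


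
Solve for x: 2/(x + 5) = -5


Multiply both sides by (x + 5): 2 = -5(x + 5)
Distribute: 2 = -5x - 25
-5x = 2 + 25 = 27
x = -27/5

x = -27/5


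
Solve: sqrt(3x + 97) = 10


Square both sides: 3x + 97 = 10^2 = 100
3x = 100 - 97 = 3
x = 1
Check: sqrt(3*1 + 97) = sqrt(100) = 10 ✓

x = 1


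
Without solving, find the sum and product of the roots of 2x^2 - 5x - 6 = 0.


By Vieta's formulas for ax^2 + bx + c = 0:
  Sum of roots = -b/a
  Product of roots = c/a

Here a = 2, b = -5, c = -6
Sum = -(-5)/2 = 5/2
Product = -6/2 = -3

Sum = 5/2, Product = -3


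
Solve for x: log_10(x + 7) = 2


Convert to exponential form: x + 7 = 10^2 = 100
x = 100 - 7 = 93
Check: log_10(93 + 7) = log_10(100) = log_10(100) = 2 ✓

x = 93


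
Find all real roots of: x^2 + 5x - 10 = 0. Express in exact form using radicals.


Using the quadratic formula: x = (-b ± sqrt(b^2 - 4ac)) / (2a)
Here a = 1, b = 5, c = -10
Discriminant = b^2 - 4ac = 5^2 - 4(1)(-10) = 25 + 40 = 65
Since discriminant = 65 > 0, there are two real roots.
x = (-5 ± sqrt(65)) / 2
Numerically: x ≈ 1.5311 or x ≈ -6.5311

x = (-5 + sqrt(65)) / 2 or x = (-5 - sqrt(65)) / 2


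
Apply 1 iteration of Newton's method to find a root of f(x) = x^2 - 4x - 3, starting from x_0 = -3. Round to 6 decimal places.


Newton's method: x_(n+1) = x_n - f(x_n)/f'(x_n)
f(x) = x^2 - 4x - 3
f'(x) = 2x - 4

Iteration 1:
  f(-3.000000) = 18.000000
  f'(-3.000000) = -10.000000
  x_1 = -3.000000 - (18.000000)/(-10.000000) = -1.200000

x_1 = -1.200000


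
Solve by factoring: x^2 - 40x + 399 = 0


We need two numbers that multiply to 399 and add to -40.
Those numbers are -19 and -21 (since (-19) * (-21) = 399 and (-19) + (-21) = -40).
So x^2 - 40x + 399 = (x - 19)(x - 21) = 0
Setting each factor to zero: x = 19 or x = 21

x = 19, x = 21


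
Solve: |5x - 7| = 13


An absolute value equation |expr| = 13 gives two cases:
Case 1: 5x - 7 = 13
  5x = 20, so x = 4
Case 2: 5x - 7 = -13
  5x = -6, so x = -6/5

x = -6/5, x = 4


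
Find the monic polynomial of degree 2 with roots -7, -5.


A monic polynomial with roots -7, -5 is:
p(x) = (x + 7)(x + 5)
After multiplying by (x + 7): x + 7
After multiplying by (x + 5): x^2 + 12x + 35

x^2 + 12x + 35


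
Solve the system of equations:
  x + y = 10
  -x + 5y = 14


Using Cramer's rule:
Determinant D = (1)(5) - (-1)(1) = 5 + 1 = 6
Dx = (10)(5) - (14)(1) = 50 - 14 = 36
Dy = (1)(14) - (-1)(10) = 14 + 10 = 24
x = Dx/D = 36/6 = 6
y = Dy/D = 24/6 = 4

x = 6, y = 4


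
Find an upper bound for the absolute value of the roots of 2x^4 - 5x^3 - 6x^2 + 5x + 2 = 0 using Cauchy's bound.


Cauchy's bound: all roots r satisfy |r| <= 1 + max(|a_i/a_n|) for i = 0,...,n-1
where a_n is the leading coefficient.

Coefficients: [2, -5, -6, 5, 2]
Leading coefficient a_n = 2
Ratios |a_i/a_n|: 5/2, 3, 5/2, 1
Maximum ratio: 3
Cauchy's bound: |r| <= 1 + 3 = 4

Upper bound = 4


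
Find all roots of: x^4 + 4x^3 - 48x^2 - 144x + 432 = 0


Let p(x) = x^4 + 4x^3 - 48x^2 - 144x + 432. By the rational root theorem (leading coefficient 1), any rational root is an integer divisor of 432: try ±1, ±2, ... in turn.
Test x = 1: value = 245 ≠ 0.
Test x = -1: value = 525 ≠ 0.
Test x = 2: value = 0 ✓, so (x - 2) is a factor.
Synthetic division by (x - 2): bring down 1; 1(2) + 4 = 6; 6(2) - 48 = -36; (-36)(2) - 144 = -216; (-216)(2) + 432 = 0 → quotient x^3 + 6x^2 - 36x - 216, remainder 0.
Continue with the quotient x^3 + 6x^2 - 36x - 216 (candidates must divide 216; re-test x = 2 first in case it repeats).
Test x = 2: value = -256 ≠ 0.
Test x = -2: value = -128 ≠ 0.
Test x = 3: value = -243 ≠ 0.
Test x = -3: value = -81 ≠ 0.
Test x = 4: value = -200 ≠ 0.
Test x = -4: value = -40 ≠ 0.
Test x = 6: value = 0 ✓, so (x - 6) is a factor.
Synthetic division by (x - 6): bring down 1; 1(6) + 6 = 12; 12(6) - 36 = 36; 36(6) - 216 = 0 → quotient x^2 + 12x + 36, remainder 0.
Solve the quadratic x^2 + 12x + 36 = 0: discriminant = 12^2 - 4(1)(36) = 144 - 144 = 0.
Discriminant = 0, so a double root: x = -12/2 = -6.
Collecting all roots found:

x = -6 (multiplicity 2), x = 2, x = 6


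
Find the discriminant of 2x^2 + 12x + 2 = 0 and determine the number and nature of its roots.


For ax^2 + bx + c = 0, discriminant D = b^2 - 4ac
Here a = 2, b = 12, c = 2
D = (12)^2 - 4(2)(2) = 144 - 16 = 128

D = 128 > 0 but not a perfect square
The equation has 2 distinct real irrational roots.

Discriminant = 128, 2 distinct real irrational roots


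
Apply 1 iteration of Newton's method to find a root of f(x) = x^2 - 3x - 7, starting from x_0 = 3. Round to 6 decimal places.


Newton's method: x_(n+1) = x_n - f(x_n)/f'(x_n)
f(x) = x^2 - 3x - 7
f'(x) = 2x - 3

Iteration 1:
  f(3.000000) = -7.000000
  f'(3.000000) = 3.000000
  x_1 = 3.000000 - (-7.000000)/(3.000000) = 5.333333

x_1 = 5.333333


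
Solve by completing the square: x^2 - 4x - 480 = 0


Start: x^2 - 4x - 480 = 0
Move constant: x^2 - 4x = 480
Half of -4 is -2, squared is 4
Add 4 to both sides: x^2 - 4x + 4 = 484
(x - 2)^2 = 484
x - 2 = ±22
x = 2 + 22 = 24 or x = 2 - 22 = -20

x = -20, x = 24


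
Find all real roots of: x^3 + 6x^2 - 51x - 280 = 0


Let p(x) = x^3 + 6x^2 - 51x - 280. By the rational root theorem (leading coefficient 1), any rational root is an integer divisor of 280: try ±1, ±2, ... in turn.
Test x = 1: value = -324 ≠ 0.
Test x = -1: value = -224 ≠ 0.
Test x = 2: value = -350 ≠ 0.
Test x = -2: value = -162 ≠ 0.
Test x = 4: value = -324 ≠ 0.
Test x = -4: value = -44 ≠ 0.
Test x = 5: value = -260 ≠ 0.
Test x = -5: value = 0 ✓, so (x + 5) is a factor.
Synthetic division by (x + 5): bring down 1; 1(-5) + 6 = 1; 1(-5) - 51 = -56; (-56)(-5) - 280 = 0 → quotient x^2 + x - 56, remainder 0.
Solve the quadratic x^2 + x - 56 = 0: discriminant = 1^2 - 4(1)(-56) = 1 + 224 = 225.
sqrt(225) = 15, so x = (-1 ± 15)/2: x = 7 or x = -8.

x = -8, x = -5, x = 7


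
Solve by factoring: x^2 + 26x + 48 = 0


We need two numbers that multiply to 48 and add to 26.
Those numbers are 24 and 2 (since 24 * 2 = 48 and 24 + 2 = 26).
So x^2 + 26x + 48 = (x + 24)(x + 2) = 0
Setting each factor to zero: x = -24 or x = -2

x = -24, x = -2


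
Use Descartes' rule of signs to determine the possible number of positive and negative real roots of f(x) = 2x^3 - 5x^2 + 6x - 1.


Descartes' rule of signs:

For positive roots, count sign changes in f(x) = 2x^3 - 5x^2 + 6x - 1:
Signs of coefficients: +, -, +, -
Number of sign changes: 3
Possible positive real roots: 3, 1

For negative roots, examine f(-x) = -2x^3 - 5x^2 - 6x - 1:
Signs of coefficients: -, -, -, -
Number of sign changes: 0
Possible negative real roots: 0

Positive roots: 3 or 1; Negative roots: 0


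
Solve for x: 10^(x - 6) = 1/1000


Express both sides with the same base.
1/1000 = 10^(-3)
Since the bases match, equate exponents: x - 6 = -3
So x = -3 - (-6) = 3

x = 3


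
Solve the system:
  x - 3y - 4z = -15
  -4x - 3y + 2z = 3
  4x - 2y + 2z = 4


Using Cramer's rule. Expand each determinant along the first row.
D  = 1*[(-3)*2 - 2*(-2)] - (-3)*[(-4)*2 - 2*4] + (-4)*[(-4)*(-2) - (-3)*4]
  = 1*(-2) - (-3)*(-16) + (-4)*(20) = -130
Dx = (-15)*[(-3)*2 - 2*(-2)] - (-3)*[3*2 - 2*4] + (-4)*[3*(-2) - (-3)*4]
  = (-15)*(-2) - (-3)*(-2) + (-4)*(6) = 0
Dy = 1*[3*2 - 2*4] - (-15)*[(-4)*2 - 2*4] + (-4)*[(-4)*4 - 3*4]
  = 1*(-2) - (-15)*(-16) + (-4)*(-28) = -130
Dz = 1*[(-3)*4 - 3*(-2)] - (-3)*[(-4)*4 - 3*4] + (-15)*[(-4)*(-2) - (-3)*4]
  = 1*(-6) - (-3)*(-28) + (-15)*(20) = -390
x = Dx/D = 0/-130 = 0, y = Dy/D = -130/-130 = 1, z = Dz/D = -390/-130 = 3
Check eq1: (1)(0) + (-3)(1) + (-4)(3) = -15 = -15 ✓
Check eq2: (-4)(0) + (-3)(1) + (2)(3) = 3 = 3 ✓
Check eq3: (4)(0) + (-2)(1) + (2)(3) = 4 = 4 ✓

x = 0, y = 1, z = 3


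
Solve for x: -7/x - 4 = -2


Subtract -4 from both sides: -7/x = 2
Multiply both sides by x: -7 = 2 * x
Divide by 2: x = -7/2

x = -7/2


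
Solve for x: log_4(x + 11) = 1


Convert to exponential form: x + 11 = 4^1 = 4
x = 4 - 11 = -7
Check: log_4(-7 + 11) = log_4(4) = log_4(4) = 1 ✓

x = -7


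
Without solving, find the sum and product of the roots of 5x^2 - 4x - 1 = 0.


By Vieta's formulas for ax^2 + bx + c = 0:
  Sum of roots = -b/a
  Product of roots = c/a

Here a = 5, b = -4, c = -1
Sum = -(-4)/5 = 4/5
Product = -1/5 = -1/5

Sum = 4/5, Product = -1/5


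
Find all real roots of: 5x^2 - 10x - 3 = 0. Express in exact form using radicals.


Using the quadratic formula: x = (-b ± sqrt(b^2 - 4ac)) / (2a)
Here a = 5, b = -10, c = -3
Discriminant = b^2 - 4ac = (-10)^2 - 4(5)(-3) = 100 + 60 = 160
Since discriminant = 160 > 0, there are two real roots.
x = (10 ± 4*sqrt(10)) / 10
Simplifying: x = (5 ± 2*sqrt(10)) / 5
Numerically: x ≈ 2.2649 or x ≈ -0.2649

x = (5 + 2*sqrt(10)) / 5 or x = (5 - 2*sqrt(10)) / 5


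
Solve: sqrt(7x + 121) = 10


Square both sides: 7x + 121 = 10^2 = 100
7x = 100 - 121 = -21
x = -3
Check: sqrt(7*(-3) + 121) = sqrt(100) = 10 ✓

x = -3


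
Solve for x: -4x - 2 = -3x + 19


Starting with: -4x - 2 = -3x + 19
Move all x terms to left: (-4 + 3)x = 19 + 2
Simplify: -x = 21
Divide both sides by -1: x = -21

x = -21


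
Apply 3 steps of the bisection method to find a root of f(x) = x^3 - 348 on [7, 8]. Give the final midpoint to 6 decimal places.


f(x) = x^3 - 348
f(7) = -5 < 0
f(8) = 164 > 0

Step 1: midpoint = (7.000000 + 8.000000)/2 = 7.500000
  f(7.500000) = 73.875000
  f(mid) > 0, so root is in [7.000000, 7.500000]

Step 2: midpoint = (7.000000 + 7.500000)/2 = 7.250000
  f(7.250000) = 33.078125
  f(mid) > 0, so root is in [7.000000, 7.250000]

Step 3: midpoint = (7.000000 + 7.250000)/2 = 7.125000
  f(7.125000) = 13.705078
  f(mid) > 0, so root is in [7.000000, 7.125000]

midpoint = 7.125000


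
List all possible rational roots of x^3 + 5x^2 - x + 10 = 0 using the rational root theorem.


Rational root theorem: possible roots are ±p/q where:
  p divides the constant term (10): p ∈ {1, 2, 5, 10}
  q divides the leading coefficient (1): q ∈ {1}

All possible rational roots: -10, -5, -2, -1, 1, 2, 5, 10

-10, -5, -2, -1, 1, 2, 5, 10


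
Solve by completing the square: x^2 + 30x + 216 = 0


Start: x^2 + 30x + 216 = 0
Move constant: x^2 + 30x = -216
Half of 30 is 15, squared is 225
Add 225 to both sides: x^2 + 30x + 225 = 9
(x + 15)^2 = 9
x + 15 = ±3
x = -15 + 3 = -12 or x = -15 - 3 = -18

x = -18, x = -12


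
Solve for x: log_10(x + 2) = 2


Convert to exponential form: x + 2 = 10^2 = 100
x = 100 - 2 = 98
Check: log_10(98 + 2) = log_10(100) = log_10(100) = 2 ✓

x = 98


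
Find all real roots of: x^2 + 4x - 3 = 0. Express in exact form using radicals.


Using the quadratic formula: x = (-b ± sqrt(b^2 - 4ac)) / (2a)
Here a = 1, b = 4, c = -3
Discriminant = b^2 - 4ac = 4^2 - 4(1)(-3) = 16 + 12 = 28
Since discriminant = 28 > 0, there are two real roots.
x = (-4 ± 2*sqrt(7)) / 2
Simplifying: x = -2 ± sqrt(7)
Numerically: x ≈ 0.6458 or x ≈ -4.6458

x = -2 + sqrt(7) or x = -2 - sqrt(7)


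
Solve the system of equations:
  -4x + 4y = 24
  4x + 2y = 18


Using Cramer's rule:
Determinant D = (-4)(2) - (4)(4) = -8 - 16 = -24
Dx = (24)(2) - (18)(4) = 48 - 72 = -24
Dy = (-4)(18) - (4)(24) = -72 - 96 = -168
x = Dx/D = -24/-24 = 1
y = Dy/D = -168/-24 = 7

x = 1, y = 7


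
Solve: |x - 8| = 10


An absolute value equation |expr| = 10 gives two cases:
Case 1: x - 8 = 10
  x = 18, so x = 18
Case 2: x - 8 = -10
  x = -2, so x = -2

x = -2, x = 18


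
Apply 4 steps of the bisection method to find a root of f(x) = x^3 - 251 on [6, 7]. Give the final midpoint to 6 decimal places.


f(x) = x^3 - 251
f(6) = -35 < 0
f(7) = 92 > 0

Step 1: midpoint = (6.000000 + 7.000000)/2 = 6.500000
  f(6.500000) = 23.625000
  f(mid) > 0, so root is in [6.000000, 6.500000]

Step 2: midpoint = (6.000000 + 6.500000)/2 = 6.250000
  f(6.250000) = -6.859375
  f(mid) < 0, so root is in [6.250000, 6.500000]

Step 3: midpoint = (6.250000 + 6.500000)/2 = 6.375000
  f(6.375000) = 8.083984
  f(mid) > 0, so root is in [6.250000, 6.375000]

Step 4: midpoint = (6.250000 + 6.375000)/2 = 6.312500
  f(6.312500) = 0.538330
  f(mid) > 0, so root is in [6.250000, 6.312500]

midpoint = 6.312500


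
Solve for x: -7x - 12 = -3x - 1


Starting with: -7x - 12 = -3x - 1
Move all x terms to left: (-7 + 3)x = -1 + 12
Simplify: -4x = 11
Divide both sides by -4: x = -11/4

x = -11/4


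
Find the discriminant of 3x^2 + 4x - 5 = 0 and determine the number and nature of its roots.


For ax^2 + bx + c = 0, discriminant D = b^2 - 4ac
Here a = 3, b = 4, c = -5
D = (4)^2 - 4(3)(-5) = 16 + 60 = 76

D = 76 > 0 but not a perfect square
The equation has 2 distinct real irrational roots.

Discriminant = 76, 2 distinct real irrational roots


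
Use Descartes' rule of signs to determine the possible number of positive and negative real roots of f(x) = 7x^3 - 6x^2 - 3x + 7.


Descartes' rule of signs:

For positive roots, count sign changes in f(x) = 7x^3 - 6x^2 - 3x + 7:
Signs of coefficients: +, -, -, +
Number of sign changes: 2
Possible positive real roots: 2, 0

For negative roots, examine f(-x) = -7x^3 - 6x^2 + 3x + 7:
Signs of coefficients: -, -, +, +
Number of sign changes: 1
Possible negative real roots: 1

Positive roots: 2 or 0; Negative roots: 1


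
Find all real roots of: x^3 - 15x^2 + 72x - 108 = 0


Let p(x) = x^3 - 15x^2 + 72x - 108. By the rational root theorem (leading coefficient 1), any rational root is an integer divisor of 108: try ±1, ±2, ... in turn.
Test x = 1: value = -50 ≠ 0.
Test x = -1: value = -196 ≠ 0.
Test x = 2: value = -16 ≠ 0.
Test x = -2: value = -320 ≠ 0.
Test x = 3: value = 0 ✓, so (x - 3) is a factor.
Synthetic division by (x - 3): bring down 1; 1(3) - 15 = -12; (-12)(3) + 72 = 36; 36(3) - 108 = 0 → quotient x^2 - 12x + 36, remainder 0.
Solve the quadratic x^2 - 12x + 36 = 0: discriminant = (-12)^2 - 4(1)(36) = 144 - 144 = 0.
Discriminant = 0, so a double root: x = 12/2 = 6.

x = 3, x = 6 (multiplicity 2)


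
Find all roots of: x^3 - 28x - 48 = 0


Let p(x) = x^3 - 28x - 48. By the rational root theorem (leading coefficient 1), any rational root is an integer divisor of 48: try ±1, ±2, ... in turn.
Test x = 1: value = -75 ≠ 0.
Test x = -1: value = -21 ≠ 0.
Test x = 2: value = -96 ≠ 0.
Test x = -2: value = 0 ✓, so (x + 2) is a factor.
Synthetic division by (x + 2): bring down 1; 1(-2) + 0 = -2; (-2)(-2) - 28 = -24; (-24)(-2) - 48 = 0 → quotient x^2 - 2x - 24, remainder 0.
Solve the quadratic x^2 - 2x - 24 = 0: discriminant = (-2)^2 - 4(1)(-24) = 4 + 96 = 100.
sqrt(100) = 10, so x = (2 ± 10)/2: x = 6 or x = -4.
Collecting all roots found:

x = -4, x = -2, x = 6


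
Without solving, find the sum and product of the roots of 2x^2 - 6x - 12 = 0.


By Vieta's formulas for ax^2 + bx + c = 0:
  Sum of roots = -b/a
  Product of roots = c/a

Here a = 2, b = -6, c = -12
Sum = -(-6)/2 = 3
Product = -12/2 = -6

Sum = 3, Product = -6


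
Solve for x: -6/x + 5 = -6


Subtract 5 from both sides: -6/x = -11
Multiply both sides by x: -6 = -11 * x
Divide by -11: x = 6/11

x = 6/11


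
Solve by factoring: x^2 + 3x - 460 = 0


We need two numbers that multiply to -460 and add to 3.
Those numbers are -20 and 23 (since (-20) * 23 = -460 and (-20) + 23 = 3).
So x^2 + 3x - 460 = (x - 20)(x + 23) = 0
Setting each factor to zero: x = 20 or x = -23

x = -23, x = 20


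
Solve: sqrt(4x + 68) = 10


Square both sides: 4x + 68 = 10^2 = 100
4x = 100 - 68 = 32
x = 8
Check: sqrt(4*8 + 68) = sqrt(100) = 10 ✓

x = 8


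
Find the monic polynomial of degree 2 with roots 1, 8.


A monic polynomial with roots 1, 8 is:
p(x) = (x - 1)(x - 8)
After multiplying by (x - 1): x - 1
After multiplying by (x - 8): x^2 - 9x + 8

x^2 - 9x + 8


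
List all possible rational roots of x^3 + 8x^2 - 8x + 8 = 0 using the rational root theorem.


Rational root theorem: possible roots are ±p/q where:
  p divides the constant term (8): p ∈ {1, 2, 4, 8}
  q divides the leading coefficient (1): q ∈ {1}

All possible rational roots: -8, -4, -2, -1, 1, 2, 4, 8

-8, -4, -2, -1, 1, 2, 4, 8


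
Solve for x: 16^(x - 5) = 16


Express both sides with the same base.
16 = 16^1
Since the bases match, equate exponents: x - 5 = 1
So x = 1 - (-5) = 6

x = 6


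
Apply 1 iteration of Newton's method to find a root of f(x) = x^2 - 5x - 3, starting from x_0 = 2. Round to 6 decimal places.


Newton's method: x_(n+1) = x_n - f(x_n)/f'(x_n)
f(x) = x^2 - 5x - 3
f'(x) = 2x - 5

Iteration 1:
  f(2.000000) = -9.000000
  f'(2.000000) = -1.000000
  x_1 = 2.000000 - (-9.000000)/(-1.000000) = -7.000000

x_1 = -7.000000


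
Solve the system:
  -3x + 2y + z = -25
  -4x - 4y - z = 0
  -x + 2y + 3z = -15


Using Cramer's rule. Expand each determinant along the first row.
D  = (-3)*[(-4)*3 - (-1)*2] - 2*[(-4)*3 - (-1)*(-1)] + 1*[(-4)*2 - (-4)*(-1)]
  = (-3)*(-10) - 2*(-13) + 1*(-12) = 44
Dx = (-25)*[(-4)*3 - (-1)*2] - 2*[0*3 - (-1)*(-15)] + 1*[0*2 - (-4)*(-15)]
  = (-25)*(-10) - 2*(-15) + 1*(-60) = 220
Dy = (-3)*[0*3 - (-1)*(-15)] - (-25)*[(-4)*3 - (-1)*(-1)] + 1*[(-4)*(-15) - 0*(-1)]
  = (-3)*(-15) - (-25)*(-13) + 1*(60) = -220
Dz = (-3)*[(-4)*(-15) - 0*2] - 2*[(-4)*(-15) - 0*(-1)] + (-25)*[(-4)*2 - (-4)*(-1)]
  = (-3)*(60) - 2*(60) + (-25)*(-12) = 0
x = Dx/D = 220/44 = 5, y = Dy/D = -220/44 = -5, z = Dz/D = 0/44 = 0
Check eq1: (-3)(5) + (2)(-5) + (1)(0) = -25 = -25 ✓
Check eq2: (-4)(5) + (-4)(-5) + (-1)(0) = 0 = 0 ✓
Check eq3: (-1)(5) + (2)(-5) + (3)(0) = -15 = -15 ✓

x = 5, y = -5, z = 0


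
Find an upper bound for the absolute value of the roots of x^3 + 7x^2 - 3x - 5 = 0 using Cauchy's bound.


Cauchy's bound: all roots r satisfy |r| <= 1 + max(|a_i/a_n|) for i = 0,...,n-1
where a_n is the leading coefficient.

Coefficients: [1, 7, -3, -5]
Leading coefficient a_n = 1
Ratios |a_i/a_n|: 7, 3, 5
Maximum ratio: 7
Cauchy's bound: |r| <= 1 + 7 = 8

Upper bound = 8


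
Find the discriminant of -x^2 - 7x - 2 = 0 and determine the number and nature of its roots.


For ax^2 + bx + c = 0, discriminant D = b^2 - 4ac
Here a = -1, b = -7, c = -2
D = (-7)^2 - 4(-1)(-2) = 49 - 8 = 41

D = 41 > 0 but not a perfect square
The equation has 2 distinct real irrational roots.

Discriminant = 41, 2 distinct real irrational roots


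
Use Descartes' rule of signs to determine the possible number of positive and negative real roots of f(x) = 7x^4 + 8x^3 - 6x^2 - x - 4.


Descartes' rule of signs:

For positive roots, count sign changes in f(x) = 7x^4 + 8x^3 - 6x^2 - x - 4:
Signs of coefficients: +, +, -, -, -
Number of sign changes: 1
Possible positive real roots: 1

For negative roots, examine f(-x) = 7x^4 - 8x^3 - 6x^2 + x - 4:
Signs of coefficients: +, -, -, +, -
Number of sign changes: 3
Possible negative real roots: 3, 1

Positive roots: 1; Negative roots: 3 or 1


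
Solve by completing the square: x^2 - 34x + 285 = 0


Start: x^2 - 34x + 285 = 0
Move constant: x^2 - 34x = -285
Half of -34 is -17, squared is 289
Add 289 to both sides: x^2 - 34x + 289 = 4
(x - 17)^2 = 4
x - 17 = ±2
x = 17 + 2 = 19 or x = 17 - 2 = 15

x = 15, x = 19


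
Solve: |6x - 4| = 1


An absolute value equation |expr| = 1 gives two cases:
Case 1: 6x - 4 = 1
  6x = 5, so x = 5/6
Case 2: 6x - 4 = -1
  6x = 3, so x = 1/2

x = 1/2, x = 5/6


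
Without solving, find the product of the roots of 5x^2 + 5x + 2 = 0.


By Vieta's formulas for ax^2 + bx + c = 0:
  Sum of roots = -b/a
  Product of roots = c/a

Here a = 5, b = 5, c = 2
Sum = -(5)/5 = -1
Product = 2/5 = 2/5

Product = 2/5


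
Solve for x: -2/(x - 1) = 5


Multiply both sides by (x - 1): -2 = 5(x - 1)
Distribute: -2 = 5x - 5
5x = -2 + 5 = 3
x = 3/5

x = 3/5


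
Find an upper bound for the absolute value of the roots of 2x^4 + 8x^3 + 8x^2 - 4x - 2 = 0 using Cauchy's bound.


Cauchy's bound: all roots r satisfy |r| <= 1 + max(|a_i/a_n|) for i = 0,...,n-1
where a_n is the leading coefficient.

Coefficients: [2, 8, 8, -4, -2]
Leading coefficient a_n = 2
Ratios |a_i/a_n|: 4, 4, 2, 1
Maximum ratio: 4
Cauchy's bound: |r| <= 1 + 4 = 5

Upper bound = 5


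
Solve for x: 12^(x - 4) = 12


Express both sides with the same base.
12 = 12^1
Since the bases match, equate exponents: x - 4 = 1
So x = 1 - (-4) = 5

x = 5


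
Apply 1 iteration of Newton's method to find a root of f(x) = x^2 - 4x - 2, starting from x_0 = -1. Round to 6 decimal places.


Newton's method: x_(n+1) = x_n - f(x_n)/f'(x_n)
f(x) = x^2 - 4x - 2
f'(x) = 2x - 4

Iteration 1:
  f(-1.000000) = 3.000000
  f'(-1.000000) = -6.000000
  x_1 = -1.000000 - (3.000000)/(-6.000000) = -0.500000

x_1 = -0.500000


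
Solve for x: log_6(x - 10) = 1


Convert to exponential form: x - 10 = 6^1 = 6
x = 6 + 10 = 16
Check: log_6(16 - 10) = log_6(6) = log_6(6) = 1 ✓

x = 16


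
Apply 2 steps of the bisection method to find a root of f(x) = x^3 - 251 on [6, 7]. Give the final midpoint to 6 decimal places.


f(x) = x^3 - 251
f(6) = -35 < 0
f(7) = 92 > 0

Step 1: midpoint = (6.000000 + 7.000000)/2 = 6.500000
  f(6.500000) = 23.625000
  f(mid) > 0, so root is in [6.000000, 6.500000]

Step 2: midpoint = (6.000000 + 6.500000)/2 = 6.250000
  f(6.250000) = -6.859375
  f(mid) < 0, so root is in [6.250000, 6.500000]

midpoint = 6.250000


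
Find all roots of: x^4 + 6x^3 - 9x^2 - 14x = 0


The constant term is 0, so x = 0 is a root. Factor out x:
  x^3 + 6x^2 - 9x - 14 = 0
Let p(x) = x^3 + 6x^2 - 9x - 14. By the rational root theorem (leading coefficient 1), any rational root is an integer divisor of 14: try ±1, ±2, ... in turn.
Test x = 1: value = -16 ≠ 0.
Test x = -1: value = 0 ✓, so (x + 1) is a factor.
Synthetic division by (x + 1): bring down 1; 1(-1) + 6 = 5; 5(-1) - 9 = -14; (-14)(-1) - 14 = 0 → quotient x^2 + 5x - 14, remainder 0.
Solve the quadratic x^2 + 5x - 14 = 0: discriminant = 5^2 - 4(1)(-14) = 25 + 56 = 81.
sqrt(81) = 9, so x = (-5 ± 9)/2: x = 2 or x = -7.
Collecting all roots found:

x = -7, x = -1, x = 0, x = 2
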